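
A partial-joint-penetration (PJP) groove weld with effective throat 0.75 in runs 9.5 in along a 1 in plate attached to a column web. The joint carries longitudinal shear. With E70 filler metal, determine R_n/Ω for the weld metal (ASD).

E70XX → F_EXX = 70 ksi.
Effective throat (given) t_e = 0.75 in.
A_we = 0.75 × 9.5 = 7.125 in².
F_nw = 0.6 F_EXX = 42 ksi.
R_n/Ω = (42 × 7.125) / 2.0 = 149.6 kips.

R_n/Ω ≈ 150 kips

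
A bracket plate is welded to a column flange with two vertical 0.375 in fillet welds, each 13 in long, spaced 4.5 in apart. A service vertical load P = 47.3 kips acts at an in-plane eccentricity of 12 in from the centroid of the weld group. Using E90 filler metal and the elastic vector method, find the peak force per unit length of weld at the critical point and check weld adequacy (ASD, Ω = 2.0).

E90XX → F_EXX = 90 ksi.
Total weld length L_w = 26 in. Treat welds as unit-width lines.
Polar moment about centroid: J = 2[d³/12 + d(b/2)²] = 2[13³/12 + 13×2.25²] = 497.8 in³.
Direct shear f_v = P/L_w = 47.3 / 26 = 1.819 kip/in (vertical).
Torsion M = P·e = 47.3 × 12 = 567.6 kip·in.
Critical point at (x, y) = (2.25, 6.5) from centroid. f_tx = M·y/J = 7.412 kip/in; f_ty = M·x/J = 2.566 kip/in.
Resultant f_max = √[f_tx² + (f_v + f_ty)²] = √[7.412² + (1.819 + 2.566)²] = 8.611 kip/in.
Capacity per unit length: r_n/Ω = (1/2.0) × 0.6 × 90 × (0.707 × 0.375) = 7.158 kip/in.
8.611 > 7.158 → NOT adequate.

f_max ≈ 8.61 kip/in; NOT adequate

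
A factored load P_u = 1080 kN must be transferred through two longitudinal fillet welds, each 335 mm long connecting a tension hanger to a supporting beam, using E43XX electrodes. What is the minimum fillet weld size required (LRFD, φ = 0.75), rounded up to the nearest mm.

w = 12 mm

E43XX → F_EXX = 430 MPa.
Total weld length L = 670 mm.
Required throat t_e = P_u / (φ × 0.6 F_EXX × L) = 1080 / (0.75 × 0.6 × 430 × 670 × 10⁻³) = 8.33 mm.
Required leg w = t_e / 0.707 = 11.78 mm → use 12 mm.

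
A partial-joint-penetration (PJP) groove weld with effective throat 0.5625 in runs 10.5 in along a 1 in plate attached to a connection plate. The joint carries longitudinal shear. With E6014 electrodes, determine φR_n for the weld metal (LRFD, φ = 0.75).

E60XX → F_EXX = 60 ksi.
Effective throat (given) t_e = 0.5625 in.
A_we = 0.5625 × 10.5 = 5.906 in².
F_nw = 0.6 F_EXX = 36 ksi.
φR_n = 0.75 × 36 × 5.906 = 159.5 kips.

φR_n ≈ 159 kips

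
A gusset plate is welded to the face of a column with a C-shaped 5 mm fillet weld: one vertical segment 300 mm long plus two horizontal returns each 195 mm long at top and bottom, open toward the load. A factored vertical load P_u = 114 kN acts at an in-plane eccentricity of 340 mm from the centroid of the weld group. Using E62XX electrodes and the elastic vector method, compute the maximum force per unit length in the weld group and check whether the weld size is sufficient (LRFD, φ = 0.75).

f_max ≈ 696 N/mm; adequate

E62XX → F_EXX = 620 MPa.
Total weld length L_w = 690 mm. Treat welds as unit-width lines.
Centroid: x̄ = 2×195×97.5 / 690 = 55.11 mm from the vertical weld.
Polar moment about centroid: J = I_x + I_y = [300³/12 + 2×195×150²] + [300×55.11² + 2(195³/12 + 195×42.39²)] = 13870000 mm³.
Direct shear f_v = P/L_w = 114×10³ / 690 = 165.2 N/mm (vertical).
Torsion M = P·e = 114×10³ × 340 = 38760000 N·mm.
Critical point at (x, y) = (139.9, 150) from centroid. f_tx = M·y/J = 419.1 N/mm; f_ty = M·x/J = 390.9 N/mm.
Resultant f_max = √[f_tx² + (f_v + f_ty)²] = √[419.1² + (165.2 + 390.9)²] = 696.3 N/mm.
Capacity per unit length: φr_n = 0.75 × 0.6 × 620 × (0.707 × 5) = 986.3 N/mm.
696.3 ≤ 986.3 → adequate.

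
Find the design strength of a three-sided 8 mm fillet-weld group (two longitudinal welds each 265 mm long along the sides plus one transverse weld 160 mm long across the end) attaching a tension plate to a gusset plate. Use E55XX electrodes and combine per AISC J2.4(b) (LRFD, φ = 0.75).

φR_n ≈ 967 kN

E55XX → F_EXX = 550 MPa.
t_e = 0.707 × 8 = 5.656 mm.
R_nwl = 0.6 × 550 × 5.656 × 530 × 10⁻³ = 989.2 kN (longitudinal, 2 welds).
R_nwt = 0.6 × 550 × 5.656 × 160 × 10⁻³ = 298.6 kN (transverse, base value).
(i) R_nwl + R_nwt = 1288 kN; (ii) 0.85 R_nwl + 1.5 R_nwt = 1289 kN.
R_n = max = 1289 kN [governs: (ii)]; φR_n = 966.6 kN.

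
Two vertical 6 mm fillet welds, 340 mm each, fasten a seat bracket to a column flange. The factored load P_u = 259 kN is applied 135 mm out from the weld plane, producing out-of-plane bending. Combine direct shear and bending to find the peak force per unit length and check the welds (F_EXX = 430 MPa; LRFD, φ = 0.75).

f_max ≈ 984 N/mm; NOT adequate

L_w = 2 × 340 = 680 mm; section modulus (unit throat) S = 2 × L²/6 = 38530 mm².
Direct shear f_v = P/L_w = 259×10³/680 = 380.9 N/mm.
Moment M = P × e = 259×10³ × 135 = 34965000 N·mm; bending f_b = M/S = 907.4 N/mm.
f_max = √(f_v² + f_b²) = √(380.9² + 907.4²) = 984.1 N/mm.
φr_n = 0.75 × 0.6 × 430 × (0.707 × 6) = 820.8 N/mm → NOT adequate.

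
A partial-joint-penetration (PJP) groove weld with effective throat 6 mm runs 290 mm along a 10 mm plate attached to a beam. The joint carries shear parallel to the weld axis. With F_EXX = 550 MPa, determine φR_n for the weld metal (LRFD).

φR_n ≈ 431 kN

Effective throat (given) t_e = 6 mm.
A_we = 6 × 290 = 1740 mm².
F_nw = 0.6 F_EXX = 330 MPa.
φR_n = 0.75 × 330 × 1740 × 10⁻³ = 430.7 kN.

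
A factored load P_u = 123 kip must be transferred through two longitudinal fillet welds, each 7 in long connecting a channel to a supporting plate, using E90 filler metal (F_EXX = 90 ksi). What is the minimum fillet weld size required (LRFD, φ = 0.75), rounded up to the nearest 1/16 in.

w = 5/16 in

Total weld length L = 14 in.
Required throat t_e = P_u / (φ × 0.6 F_EXX × L) = 123 / (0.75 × 0.6 × 90 × 14) = 0.2169 in.
Required leg w = t_e / 0.707 = 0.3068 in → use 5/16 in.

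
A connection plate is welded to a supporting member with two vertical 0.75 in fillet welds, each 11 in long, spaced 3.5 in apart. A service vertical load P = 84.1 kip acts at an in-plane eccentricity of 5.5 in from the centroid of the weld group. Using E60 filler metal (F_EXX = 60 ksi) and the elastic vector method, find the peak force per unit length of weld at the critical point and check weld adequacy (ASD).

Total weld length L_w = 22 in. Treat welds as unit-width lines.
Polar moment about centroid: J = 2[d³/12 + d(b/2)²] = 2[11³/12 + 11×1.75²] = 289.2 in³.
Direct shear f_v = P/L_w = 84.1 / 22 = 3.823 kip/in (vertical).
Torsion M = P·e = 84.1 × 5.5 = 462.55 kip·in.
Critical point at (x, y) = (1.75, 5.5) from centroid. f_tx = M·y/J = 8.797 kip/in; f_ty = M·x/J = 2.799 kip/in.
Resultant f_max = √[f_tx² + (f_v + f_ty)²] = √[8.797² + (3.823 + 2.799)²] = 11.01 kip/in.
Capacity per unit length: r_n/Ω = (1/2.0) × 0.6 × 60 × (0.707 × 0.75) = 9.544 kip/in.
11.01 > 9.544 → NOT adequate.

f_max ≈ 11 kip/in; NOT adequate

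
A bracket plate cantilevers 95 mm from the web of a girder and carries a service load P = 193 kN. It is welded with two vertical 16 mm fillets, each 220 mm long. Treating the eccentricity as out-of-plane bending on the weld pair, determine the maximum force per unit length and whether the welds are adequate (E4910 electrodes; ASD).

f_max ≈ 1220 N/mm; adequate

E49XX → F_EXX = 490 MPa.
L_w = 2 × 220 = 440 mm; section modulus (unit throat) S = 2 × L²/6 = 16130 mm².
Direct shear f_v = P/L_w = 193×10³/440 = 438.6 N/mm.
Moment M = P × e = 193×10³ × 95 = 18335000 N·mm; bending f_b = M/S = 1136 N/mm.
f_max = √(f_v² + f_b²) = √(438.6² + 1136²) = 1218 N/mm.
r_n/Ω = (1/2.0) × 0.6 × 490 × (0.707 × 16) = 1663 N/mm → adequate.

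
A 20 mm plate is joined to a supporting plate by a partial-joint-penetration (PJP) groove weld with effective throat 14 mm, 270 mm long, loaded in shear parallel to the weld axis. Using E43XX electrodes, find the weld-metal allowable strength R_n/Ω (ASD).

R_n/Ω ≈ 488 kN

E43XX → F_EXX = 430 MPa.
Effective throat (given) t_e = 14 mm.
A_we = 14 × 270 = 3780 mm².
F_nw = 0.6 F_EXX = 258 MPa.
R_n/Ω = (258 × 3780) / 2.0 × 10⁻³ = 487.6 kN.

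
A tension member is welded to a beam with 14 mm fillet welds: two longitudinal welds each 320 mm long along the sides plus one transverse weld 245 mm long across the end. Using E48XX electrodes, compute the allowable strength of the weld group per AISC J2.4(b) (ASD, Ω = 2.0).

R_n/Ω ≈ 1300 kN

E48XX → F_EXX = 480 MPa.
t_e = 0.707 × 14 = 9.898 mm.
R_nwl = 0.6 × 480 × 9.898 × 640 × 10⁻³ = 1824 kN (longitudinal, 2 welds).
R_nwt = 0.6 × 480 × 9.898 × 245 × 10⁻³ = 698.4 kN (transverse, base value).
(i) R_nwl + R_nwt = 2523 kN; (ii) 0.85 R_nwl + 1.5 R_nwt = 2598 kN.
R_n = max = 2598 kN [governs: (ii)]; R_n/Ω = 1299 kN.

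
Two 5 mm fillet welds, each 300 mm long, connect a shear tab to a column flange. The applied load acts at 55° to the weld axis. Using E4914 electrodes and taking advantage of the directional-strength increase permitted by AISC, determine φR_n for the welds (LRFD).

E49XX → F_EXX = 490 MPa.
t_e = 0.707 × 5 = 3.535 mm; A_we = 3.535 × 600 = 2121 mm².
Directional factor: 1.0 + 0.5 sin^1.5(55°) = 1.371.
F_nw = 0.6 × 490 × 1.371 = 403 MPa.
φR_n = 0.75 × 403 × 2121 × 10⁻³ = 641 kN.

φR_n ≈ 641 kN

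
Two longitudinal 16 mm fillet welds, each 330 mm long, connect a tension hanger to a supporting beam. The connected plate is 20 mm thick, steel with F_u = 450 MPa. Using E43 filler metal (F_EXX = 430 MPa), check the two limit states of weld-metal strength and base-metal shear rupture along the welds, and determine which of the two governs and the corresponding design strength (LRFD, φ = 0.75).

t_e = 0.707 × 16 = 11.31 mm; L = 660 mm.
Weld metal: φR_n = 0.75 × 0.6 × 430 × 11.31 × 660 × 10⁻³ = 1445 kN.
Base metal (shear rupture): φR_n = 0.75 × 0.6 × 450 × 20 × 660 × 10⁻³ = 2673 kN.
Governing: weld metal.

φR_n ≈ 1440 kN (weld metal governs)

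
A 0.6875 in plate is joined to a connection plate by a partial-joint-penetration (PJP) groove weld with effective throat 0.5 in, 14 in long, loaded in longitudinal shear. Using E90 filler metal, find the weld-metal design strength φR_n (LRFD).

E90XX → F_EXX = 90 ksi.
Effective throat (given) t_e = 0.5 in.
A_we = 0.5 × 14 = 7 in².
F_nw = 0.6 F_EXX = 54 ksi.
φR_n = 0.75 × 54 × 7 = 283.5 kip.

φR_n ≈ 284 kip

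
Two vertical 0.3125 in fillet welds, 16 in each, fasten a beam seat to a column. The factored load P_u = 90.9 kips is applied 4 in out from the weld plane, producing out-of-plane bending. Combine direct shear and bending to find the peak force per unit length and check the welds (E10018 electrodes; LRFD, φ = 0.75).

f_max ≈ 5.12 kip/in; adequate

E100XX → F_EXX = 100 ksi.
L_w = 2 × 16 = 32 in; section modulus (unit throat) S = 2 × L²/6 = 85.33 in².
Direct shear f_v = P/L_w = 90.9/32 = 2.841 kip/in.
Moment M = P × e = 90.9 × 4 = 363.6 kip·in; bending f_b = M/S = 4.261 kip/in.
f_max = √(f_v² + f_b²) = √(2.841² + 4.261²) = 5.121 kip/in.
φr_n = 0.75 × 0.6 × 100 × (0.707 × 0.3125) = 9.942 kip/in → adequate.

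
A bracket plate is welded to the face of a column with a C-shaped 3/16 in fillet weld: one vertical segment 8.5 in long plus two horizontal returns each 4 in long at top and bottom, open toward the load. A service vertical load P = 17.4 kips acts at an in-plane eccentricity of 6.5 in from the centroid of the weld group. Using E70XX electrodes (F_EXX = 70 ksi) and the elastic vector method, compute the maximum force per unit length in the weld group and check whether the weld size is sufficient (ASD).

f_max ≈ 3.37 kip/in; NOT adequate

Total weld length L_w = 16.5 in. Treat welds as unit-width lines.
Centroid: x̄ = 2×4×2 / 16.5 = 0.9697 in from the vertical weld.
Polar moment about centroid: J = I_x + I_y = [8.5³/12 + 2×4×4.25²] + [8.5×0.9697² + 2(4³/12 + 4×1.03²)] = 222.8 in³.
Direct shear f_v = P/L_w = 17.4 / 16.5 = 1.055 kip/in (vertical).
Torsion M = P·e = 17.4 × 6.5 = 113.1 kip·in.
Critical point at (x, y) = (3.03, 4.25) from centroid. f_tx = M·y/J = 2.157 kip/in; f_ty = M·x/J = 1.538 kip/in.
Resultant f_max = √[f_tx² + (f_v + f_ty)²] = √[2.157² + (1.055 + 1.538)²] = 3.373 kip/in.
Capacity per unit length: r_n/Ω = (1/2.0) × 0.6 × 70 × (0.707 × 0.1875) = 2.784 kip/in.
3.373 > 2.784 → NOT adequate.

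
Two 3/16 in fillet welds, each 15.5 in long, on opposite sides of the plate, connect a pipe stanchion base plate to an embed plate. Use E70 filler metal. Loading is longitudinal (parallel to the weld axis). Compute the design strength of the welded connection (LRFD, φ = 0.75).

φR_n ≈ 129 kip

E70XX → F_EXX = 70 ksi.
Effective throat t_e = 0.707 × 0.1875 = 0.1326 in.
Total length L = 31 in; A_we = 0.1326 × 31 = 4.109 in².
F_nw = 0.6 F_EXX = 0.6 × 70 = 42 ksi.
φR_n = 0.75 × 42 × 4.109 = 129.4 kip.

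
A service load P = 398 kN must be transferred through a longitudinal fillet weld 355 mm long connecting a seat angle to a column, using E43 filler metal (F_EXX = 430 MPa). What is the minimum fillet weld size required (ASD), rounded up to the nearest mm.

w = 13 mm

Total weld length L = 355 mm.
Required throat t_e = P × Ω / (0.6 F_EXX × L) = 398 × 2.0 / (0.6 × 430 × 355 × 10⁻³) = 8.691 mm.
Required leg w = t_e / 0.707 = 12.29 mm → use 13 mm.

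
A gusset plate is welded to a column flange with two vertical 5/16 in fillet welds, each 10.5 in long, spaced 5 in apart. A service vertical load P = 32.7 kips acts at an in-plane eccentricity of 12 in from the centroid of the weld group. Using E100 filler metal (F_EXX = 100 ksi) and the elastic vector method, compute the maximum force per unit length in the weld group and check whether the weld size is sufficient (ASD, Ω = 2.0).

Total weld length L_w = 21 in. Treat welds as unit-width lines.
Polar moment about centroid: J = 2[d³/12 + d(b/2)²] = 2[10.5³/12 + 10.5×2.5²] = 324.2 in³.
Direct shear f_v = P/L_w = 32.7 / 21 = 1.557 kip/in (vertical).
Torsion M = P·e = 32.7 × 12 = 392.4 kip·in.
Critical point at (x, y) = (2.5, 5.25) from centroid. f_tx = M·y/J = 6.355 kip/in; f_ty = M·x/J = 3.026 kip/in.
Resultant f_max = √[f_tx² + (f_v + f_ty)²] = √[6.355² + (1.557 + 3.026)²] = 7.835 kip/in.
Capacity per unit length: r_n/Ω = (1/2.0) × 0.6 × 100 × (0.707 × 0.3125) = 6.628 kip/in.
7.835 > 6.628 → NOT adequate.

f_max ≈ 7.83 kip/in; NOT adequate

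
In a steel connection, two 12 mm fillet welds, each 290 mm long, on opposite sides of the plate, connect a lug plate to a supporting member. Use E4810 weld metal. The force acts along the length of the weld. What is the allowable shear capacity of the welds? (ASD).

E48XX → F_EXX = 480 MPa.
Effective throat t_e = 0.707 × 12 = 8.484 mm.
Total length L = 580 mm; A_we = 8.484 × 580 = 4921 mm².
F_nw = 0.6 F_EXX = 0.6 × 480 = 288 MPa.
R_n = 288 × 4921 × 10⁻³ = 1417 kN; R_n/Ω = 1417/2.0 = 708.6 kN.

R_n/Ω ≈ 709 kN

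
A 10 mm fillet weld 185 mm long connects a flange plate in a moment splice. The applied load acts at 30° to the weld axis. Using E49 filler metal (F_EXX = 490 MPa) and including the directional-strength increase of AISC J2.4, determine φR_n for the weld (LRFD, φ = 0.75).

t_e = 0.707 × 10 = 7.07 mm; A_we = 7.07 × 185 = 1308 mm².
Directional factor: 1.0 + 0.5 sin^1.5(30°) = 1.177.
F_nw = 0.6 × 490 × 1.177 = 346 MPa.
φR_n = 0.75 × 346 × 1308 × 10⁻³ = 339.4 kN.

φR_n ≈ 339 kN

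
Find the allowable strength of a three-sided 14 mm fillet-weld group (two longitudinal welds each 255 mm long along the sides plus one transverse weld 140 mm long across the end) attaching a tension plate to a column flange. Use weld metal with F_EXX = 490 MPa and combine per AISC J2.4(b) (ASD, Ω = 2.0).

R_n/Ω ≈ 946 kN

t_e = 0.707 × 14 = 9.898 mm.
R_nwl = 0.6 × 490 × 9.898 × 510 × 10⁻³ = 1484 kN (longitudinal, 2 welds).
R_nwt = 0.6 × 490 × 9.898 × 140 × 10⁻³ = 407.4 kN (transverse, base value).
(i) R_nwl + R_nwt = 1892 kN; (ii) 0.85 R_nwl + 1.5 R_nwt = 1873 kN.
R_n = max = 1892 kN [governs: (i)]; R_n/Ω = 945.8 kN.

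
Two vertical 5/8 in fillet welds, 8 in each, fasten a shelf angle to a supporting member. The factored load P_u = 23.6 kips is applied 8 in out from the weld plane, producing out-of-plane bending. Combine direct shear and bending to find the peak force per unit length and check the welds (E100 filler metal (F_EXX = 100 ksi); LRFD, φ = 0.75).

L_w = 2 × 8 = 16 in; section modulus (unit throat) S = 2 × L²/6 = 21.33 in².
Direct shear f_v = P/L_w = 23.6/16 = 1.475 kip/in.
Moment M = P × e = 23.6 × 8 = 188.8 kip·in; bending f_b = M/S = 8.85 kip/in.
f_max = √(f_v² + f_b²) = √(1.475² + 8.85²) = 8.972 kip/in.
φr_n = 0.75 × 0.6 × 100 × (0.707 × 0.625) = 19.88 kip/in → adequate.

f_max ≈ 8.97 kip/in; adequate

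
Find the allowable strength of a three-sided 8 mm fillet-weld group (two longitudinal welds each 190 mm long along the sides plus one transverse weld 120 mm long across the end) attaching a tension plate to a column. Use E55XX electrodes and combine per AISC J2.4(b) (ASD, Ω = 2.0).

E55XX → F_EXX = 550 MPa.
t_e = 0.707 × 8 = 5.656 mm.
R_nwl = 0.6 × 550 × 5.656 × 380 × 10⁻³ = 709.3 kN (longitudinal, 2 welds).
R_nwt = 0.6 × 550 × 5.656 × 120 × 10⁻³ = 224 kN (transverse, base value).
(i) R_nwl + R_nwt = 933.2 kN; (ii) 0.85 R_nwl + 1.5 R_nwt = 938.8 kN.
R_n = max = 938.8 kN [governs: (ii)]; R_n/Ω = 469.4 kN.

R_n/Ω ≈ 469 kN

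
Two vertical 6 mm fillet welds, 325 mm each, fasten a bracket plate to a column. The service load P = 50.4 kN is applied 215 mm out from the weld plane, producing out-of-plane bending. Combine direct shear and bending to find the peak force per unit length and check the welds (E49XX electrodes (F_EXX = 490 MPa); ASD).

f_max ≈ 317 N/mm; adequate

L_w = 2 × 325 = 650 mm; section modulus (unit throat) S = 2 × L²/6 = 35210 mm².
Direct shear f_v = P/L_w = 50.4×10³/650 = 77.54 N/mm.
Moment M = P × e = 50.4×10³ × 215 = 10836000 N·mm; bending f_b = M/S = 307.8 N/mm.
f_max = √(f_v² + f_b²) = √(77.54² + 307.8²) = 317.4 N/mm.
r_n/Ω = (1/2.0) × 0.6 × 490 × (0.707 × 6) = 623.6 N/mm → adequate.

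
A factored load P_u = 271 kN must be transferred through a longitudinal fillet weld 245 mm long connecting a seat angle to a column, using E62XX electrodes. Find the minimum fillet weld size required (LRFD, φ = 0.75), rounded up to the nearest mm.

E62XX → F_EXX = 620 MPa.
Total weld length L = 245 mm.
Required throat t_e = P_u / (φ × 0.6 F_EXX × L) = 271 / (0.75 × 0.6 × 620 × 245 × 10⁻³) = 3.965 mm.
Required leg w = t_e / 0.707 = 5.608 mm → use 6 mm.

w = 6 mm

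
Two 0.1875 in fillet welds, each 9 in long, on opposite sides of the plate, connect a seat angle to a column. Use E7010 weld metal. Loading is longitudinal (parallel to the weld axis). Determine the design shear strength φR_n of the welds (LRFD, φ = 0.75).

φR_n ≈ 75.2 kips

E70XX → F_EXX = 70 ksi.
Effective throat t_e = 0.707 × 0.1875 = 0.1326 in.
Total length L = 18 in; A_we = 0.1326 × 18 = 2.386 in².
F_nw = 0.6 F_EXX = 0.6 × 70 = 42 ksi.
φR_n = 0.75 × 42 × 2.386 = 75.16 kips.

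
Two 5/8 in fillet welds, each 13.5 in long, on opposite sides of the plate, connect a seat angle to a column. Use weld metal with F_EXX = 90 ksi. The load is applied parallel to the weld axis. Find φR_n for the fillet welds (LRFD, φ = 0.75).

Effective throat t_e = 0.707 × 0.625 = 0.4419 in.
Total length L = 27 in; A_we = 0.4419 × 27 = 11.93 in².
F_nw = 0.6 F_EXX = 0.6 × 90 = 54 ksi.
φR_n = 0.75 × 54 × 11.93 = 483.2 kip.

φR_n ≈ 483 kip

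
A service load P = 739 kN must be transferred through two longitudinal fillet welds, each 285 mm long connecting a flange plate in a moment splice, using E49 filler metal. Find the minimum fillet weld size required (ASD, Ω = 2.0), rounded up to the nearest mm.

w = 13 mm

E49XX → F_EXX = 490 MPa.
Total weld length L = 570 mm.
Required throat t_e = P × Ω / (0.6 F_EXX × L) = 739 × 2.0 / (0.6 × 490 × 570 × 10⁻³) = 8.82 mm.
Required leg w = t_e / 0.707 = 12.47 mm → use 13 mm.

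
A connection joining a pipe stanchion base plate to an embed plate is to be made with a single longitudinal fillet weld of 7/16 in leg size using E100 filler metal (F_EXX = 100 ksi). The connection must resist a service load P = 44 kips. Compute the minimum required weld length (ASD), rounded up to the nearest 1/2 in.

L = 5 in

Throat t_e = 0.707 × 0.4375 = 0.3093 in.
r_n/Ω = (0.6 × 100 × 0.3093) / 2.0 = 9.279 kip/in.
L_req = P / (r_n/Ω) = 44 / 9.279 = 4.742 in total.
Round up → use L = 5 in.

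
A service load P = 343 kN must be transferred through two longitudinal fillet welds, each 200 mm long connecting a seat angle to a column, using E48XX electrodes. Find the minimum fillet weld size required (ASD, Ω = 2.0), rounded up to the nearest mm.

w = 9 mm

E48XX → F_EXX = 480 MPa.
Total weld length L = 400 mm.
Required throat t_e = P × Ω / (0.6 F_EXX × L) = 343 × 2.0 / (0.6 × 480 × 400 × 10⁻³) = 5.955 mm.
Required leg w = t_e / 0.707 = 8.423 mm → use 9 mm.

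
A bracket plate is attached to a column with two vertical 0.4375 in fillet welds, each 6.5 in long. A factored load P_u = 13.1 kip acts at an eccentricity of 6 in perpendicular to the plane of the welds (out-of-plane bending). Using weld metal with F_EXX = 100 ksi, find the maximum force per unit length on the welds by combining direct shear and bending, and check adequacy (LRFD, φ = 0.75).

L_w = 2 × 6.5 = 13 in; section modulus (unit throat) S = 2 × L²/6 = 14.08 in².
Direct shear f_v = P/L_w = 13.1/13 = 1.008 kip/in.
Moment M = P × e = 13.1 × 6 = 78.6 kip·in; bending f_b = M/S = 5.581 kip/in.
f_max = √(f_v² + f_b²) = √(1.008² + 5.581²) = 5.671 kip/in.
φr_n = 0.75 × 0.6 × 100 × (0.707 × 0.4375) = 13.92 kip/in → adequate.

f_max ≈ 5.67 kip/in; adequate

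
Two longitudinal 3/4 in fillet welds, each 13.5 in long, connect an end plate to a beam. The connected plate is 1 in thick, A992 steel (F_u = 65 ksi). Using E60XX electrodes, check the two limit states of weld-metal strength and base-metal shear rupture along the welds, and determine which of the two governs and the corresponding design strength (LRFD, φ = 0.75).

E60XX → F_EXX = 60 ksi.
t_e = 0.707 × 0.75 = 0.5302 in; L = 27 in.
Weld metal: φR_n = 0.75 × 0.6 × 60 × 0.5302 × 27 = 386.6 kips.
Base metal (shear rupture): φR_n = 0.75 × 0.6 × 65 × 1 × 27 = 789.8 kips.
Governing: weld metal.

φR_n ≈ 387 kips (weld metal governs)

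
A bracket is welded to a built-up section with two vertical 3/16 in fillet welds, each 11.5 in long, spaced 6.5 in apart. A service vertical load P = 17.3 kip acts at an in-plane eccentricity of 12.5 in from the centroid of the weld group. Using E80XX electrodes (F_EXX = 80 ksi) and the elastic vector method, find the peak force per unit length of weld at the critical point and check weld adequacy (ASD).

Total weld length L_w = 23 in. Treat welds as unit-width lines.
Polar moment about centroid: J = 2[d³/12 + d(b/2)²] = 2[11.5³/12 + 11.5×3.25²] = 496.4 in³.
Direct shear f_v = P/L_w = 17.3 / 23 = 0.7522 kip/in (vertical).
Torsion M = P·e = 17.3 × 12.5 = 216.25 kip·in.
Critical point at (x, y) = (3.25, 5.75) from centroid. f_tx = M·y/J = 2.505 kip/in; f_ty = M·x/J = 1.416 kip/in.
Resultant f_max = √[f_tx² + (f_v + f_ty)²] = √[2.505² + (0.7522 + 1.416)²] = 3.313 kip/in.
Capacity per unit length: r_n/Ω = (1/2.0) × 0.6 × 80 × (0.707 × 0.1875) = 3.181 kip/in.
3.313 > 3.181 → NOT adequate.

f_max ≈ 3.31 kip/in; NOT adequate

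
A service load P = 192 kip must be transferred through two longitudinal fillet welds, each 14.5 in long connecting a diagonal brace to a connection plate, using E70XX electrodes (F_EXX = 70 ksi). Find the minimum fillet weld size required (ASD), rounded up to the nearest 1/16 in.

Total weld length L = 29 in.
Required throat t_e = P × Ω / (0.6 F_EXX × L) = 192 × 2.0 / (0.6 × 70 × 29) = 0.3153 in.
Required leg w = t_e / 0.707 = 0.4459 in → use 1/2 in.

w = 1/2 in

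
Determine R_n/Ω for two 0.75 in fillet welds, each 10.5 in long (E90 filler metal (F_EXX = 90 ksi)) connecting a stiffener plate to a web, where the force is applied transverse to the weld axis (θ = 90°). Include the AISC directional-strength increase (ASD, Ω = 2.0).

t_e = 0.707 × 0.75 = 0.5302 in; A_we = 0.5302 × 21 = 11.14 in².
Directional factor: 1.0 + 0.5 sin^1.5(90°) = 1.5.
F_nw = 0.6 × 90 × 1.5 = 81 ksi.
R_n/Ω = (81 × 11.14) / 2.0 = 451 kips.

R_n/Ω ≈ 451 kips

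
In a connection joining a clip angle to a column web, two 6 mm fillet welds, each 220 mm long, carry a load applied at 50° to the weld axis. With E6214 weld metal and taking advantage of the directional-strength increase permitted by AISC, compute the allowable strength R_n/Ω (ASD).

E62XX → F_EXX = 620 MPa.
t_e = 0.707 × 6 = 4.242 mm; A_we = 4.242 × 440 = 1866 mm².
Directional factor: 1.0 + 0.5 sin^1.5(50°) = 1.335.
F_nw = 0.6 × 620 × 1.335 = 496.7 MPa.
R_n/Ω = (496.7 × 1866) / 2.0 × 10⁻³ = 463.5 kN.

R_n/Ω ≈ 464 kN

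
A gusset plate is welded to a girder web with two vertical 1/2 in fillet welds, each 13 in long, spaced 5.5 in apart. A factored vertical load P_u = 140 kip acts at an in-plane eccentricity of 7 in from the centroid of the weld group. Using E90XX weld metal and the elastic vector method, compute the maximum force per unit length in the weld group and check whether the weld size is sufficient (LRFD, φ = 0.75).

f_max ≈ 15.2 kip/in; NOT adequate

E90XX → F_EXX = 90 ksi.
Total weld length L_w = 26 in. Treat welds as unit-width lines.
Polar moment about centroid: J = 2[d³/12 + d(b/2)²] = 2[13³/12 + 13×2.75²] = 562.8 in³.
Direct shear f_v = P/L_w = 140 / 26 = 5.385 kip/in (vertical).
Torsion M = P·e = 140 × 7 = 980 kip·in.
Critical point at (x, y) = (2.75, 6.5) from centroid. f_tx = M·y/J = 11.32 kip/in; f_ty = M·x/J = 4.789 kip/in.
Resultant f_max = √[f_tx² + (f_v + f_ty)²] = √[11.32² + (5.385 + 4.789)²] = 15.22 kip/in.
Capacity per unit length: φr_n = 0.75 × 0.6 × 90 × (0.707 × 0.5) = 14.32 kip/in.
15.22 > 14.32 → NOT adequate.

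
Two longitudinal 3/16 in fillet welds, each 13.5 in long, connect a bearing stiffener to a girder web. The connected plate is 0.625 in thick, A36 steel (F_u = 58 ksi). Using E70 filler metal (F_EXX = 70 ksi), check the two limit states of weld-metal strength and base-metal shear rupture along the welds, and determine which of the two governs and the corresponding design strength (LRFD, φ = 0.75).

φR_n ≈ 113 kips (weld metal governs)

t_e = 0.707 × 0.1875 = 0.1326 in; L = 27 in.
Weld metal: φR_n = 0.75 × 0.6 × 70 × 0.1326 × 27 = 112.7 kips.
Base metal (shear rupture): φR_n = 0.75 × 0.6 × 58 × 0.625 × 27 = 440.4 kips.
Governing: weld metal.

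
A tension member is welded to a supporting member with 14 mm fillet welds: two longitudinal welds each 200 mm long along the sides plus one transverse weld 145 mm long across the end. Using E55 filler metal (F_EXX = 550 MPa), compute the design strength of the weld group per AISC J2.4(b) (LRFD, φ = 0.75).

t_e = 0.707 × 14 = 9.898 mm.
R_nwl = 0.6 × 550 × 9.898 × 400 × 10⁻³ = 1307 kN (longitudinal, 2 welds).
R_nwt = 0.6 × 550 × 9.898 × 145 × 10⁻³ = 473.6 kN (transverse, base value).
(i) R_nwl + R_nwt = 1780 kN; (ii) 0.85 R_nwl + 1.5 R_nwt = 1821 kN.
R_n = max = 1821 kN [governs: (ii)]; φR_n = 1366 kN.

φR_n ≈ 1370 kN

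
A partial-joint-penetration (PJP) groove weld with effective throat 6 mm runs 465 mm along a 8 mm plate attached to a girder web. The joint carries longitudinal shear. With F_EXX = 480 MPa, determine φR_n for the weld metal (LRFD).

Effective throat (given) t_e = 6 mm.
A_we = 6 × 465 = 2790 mm².
F_nw = 0.6 F_EXX = 288 MPa.
φR_n = 0.75 × 288 × 2790 × 10⁻³ = 602.6 kN.

φR_n ≈ 603 kN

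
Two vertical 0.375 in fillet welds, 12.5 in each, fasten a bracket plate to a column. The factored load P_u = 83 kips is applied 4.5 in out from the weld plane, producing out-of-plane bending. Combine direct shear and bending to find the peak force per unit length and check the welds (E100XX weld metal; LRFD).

E100XX → F_EXX = 100 ksi.
L_w = 2 × 12.5 = 25 in; section modulus (unit throat) S = 2 × L²/6 = 52.08 in².
Direct shear f_v = P/L_w = 83/25 = 3.32 kip/in.
Moment M = P × e = 83 × 4.5 = 373.5 kip·in; bending f_b = M/S = 7.171 kip/in.
f_max = √(f_v² + f_b²) = √(3.32² + 7.171²) = 7.902 kip/in.
φr_n = 0.75 × 0.6 × 100 × (0.707 × 0.375) = 11.93 kip/in → adequate.

f_max ≈ 7.9 kip/in; adequate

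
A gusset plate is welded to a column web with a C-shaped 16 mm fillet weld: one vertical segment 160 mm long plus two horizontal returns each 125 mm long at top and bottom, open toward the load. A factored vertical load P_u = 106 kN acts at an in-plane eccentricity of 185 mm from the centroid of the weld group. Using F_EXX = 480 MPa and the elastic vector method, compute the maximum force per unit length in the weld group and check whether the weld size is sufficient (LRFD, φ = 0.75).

Total weld length L_w = 410 mm. Treat welds as unit-width lines.
Centroid: x̄ = 2×125×62.5 / 410 = 38.11 mm from the vertical weld.
Polar moment about centroid: J = I_x + I_y = [160³/12 + 2×125×80²] + [160×38.11² + 2(125³/12 + 125×24.39²)] = 2648000 mm³.
Direct shear f_v = P/L_w = 106×10³ / 410 = 258.5 N/mm (vertical).
Torsion M = P·e = 106×10³ × 185 = 19610000 N·mm.
Critical point at (x, y) = (86.89, 80) from centroid. f_tx = M·y/J = 592.5 N/mm; f_ty = M·x/J = 643.5 N/mm.
Resultant f_max = √[f_tx² + (f_v + f_ty)²] = √[592.5² + (258.5 + 643.5)²] = 1079 N/mm.
Capacity per unit length: φr_n = 0.75 × 0.6 × 480 × (0.707 × 16) = 2443 N/mm.
1079 ≤ 2443 → adequate.

f_max ≈ 1080 N/mm; adequate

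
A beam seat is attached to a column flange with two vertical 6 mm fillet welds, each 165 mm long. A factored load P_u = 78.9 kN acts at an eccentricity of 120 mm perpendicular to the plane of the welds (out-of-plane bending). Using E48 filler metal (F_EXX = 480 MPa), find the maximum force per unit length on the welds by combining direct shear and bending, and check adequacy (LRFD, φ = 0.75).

L_w = 2 × 165 = 330 mm; section modulus (unit throat) S = 2 × L²/6 = 9075 mm².
Direct shear f_v = P/L_w = 78.9×10³/330 = 239.1 N/mm.
Moment M = P × e = 78.9×10³ × 120 = 9468000 N·mm; bending f_b = M/S = 1043 N/mm.
f_max = √(f_v² + f_b²) = √(239.1² + 1043²) = 1070 N/mm.
φr_n = 0.75 × 0.6 × 480 × (0.707 × 6) = 916.3 N/mm → NOT adequate.

f_max ≈ 1070 N/mm; NOT adequate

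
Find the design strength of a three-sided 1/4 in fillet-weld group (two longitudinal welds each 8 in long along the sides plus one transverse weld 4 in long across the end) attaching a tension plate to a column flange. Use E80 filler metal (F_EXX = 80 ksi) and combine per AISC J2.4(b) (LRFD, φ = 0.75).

φR_n ≈ 127 kips

t_e = 0.707 × 0.25 = 0.1767 in.
R_nwl = 0.6 × 80 × 0.1767 × 16 = 135.7 kips (longitudinal, 2 welds).
R_nwt = 0.6 × 80 × 0.1767 × 4 = 33.94 kips (transverse, base value).
(i) R_nwl + R_nwt = 169.7 kips; (ii) 0.85 R_nwl + 1.5 R_nwt = 166.3 kips.
R_n = max = 169.7 kips [governs: (i)]; φR_n = 127.3 kips.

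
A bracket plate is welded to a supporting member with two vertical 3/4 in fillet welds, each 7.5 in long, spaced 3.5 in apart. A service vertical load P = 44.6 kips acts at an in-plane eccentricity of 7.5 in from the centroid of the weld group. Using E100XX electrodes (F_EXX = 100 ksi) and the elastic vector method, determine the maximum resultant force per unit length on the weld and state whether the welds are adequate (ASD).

f_max ≈ 13.4 kip/in; adequate

Total weld length L_w = 15 in. Treat welds as unit-width lines.
Polar moment about centroid: J = 2[d³/12 + d(b/2)²] = 2[7.5³/12 + 7.5×1.75²] = 116.2 in³.
Direct shear f_v = P/L_w = 44.6 / 15 = 2.973 kip/in (vertical).
Torsion M = P·e = 44.6 × 7.5 = 334.5 kip·in.
Critical point at (x, y) = (1.75, 3.75) from centroid. f_tx = M·y/J = 10.79 kip/in; f_ty = M·x/J = 5.035 kip/in.
Resultant f_max = √[f_tx² + (f_v + f_ty)²] = √[10.79² + (2.973 + 5.035)²] = 13.44 kip/in.
Capacity per unit length: r_n/Ω = (1/2.0) × 0.6 × 100 × (0.707 × 0.75) = 15.91 kip/in.
13.44 ≤ 15.91 → adequate.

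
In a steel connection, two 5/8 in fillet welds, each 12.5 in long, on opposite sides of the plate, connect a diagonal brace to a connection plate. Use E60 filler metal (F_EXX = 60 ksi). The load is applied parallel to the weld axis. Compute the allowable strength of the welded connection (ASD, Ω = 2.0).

R_n/Ω ≈ 199 kips

Effective throat t_e = 0.707 × 0.625 = 0.4419 in.
Total length L = 25 in; A_we = 0.4419 × 25 = 11.05 in².
F_nw = 0.6 F_EXX = 0.6 × 60 = 36 ksi.
R_n = 36 × 11.05 = 397.7 kips; R_n/Ω = 397.7/2.0 = 198.8 kips.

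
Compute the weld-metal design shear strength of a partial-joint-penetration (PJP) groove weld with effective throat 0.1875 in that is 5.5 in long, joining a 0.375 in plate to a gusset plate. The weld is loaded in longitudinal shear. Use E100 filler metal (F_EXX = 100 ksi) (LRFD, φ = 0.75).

Effective throat (given) t_e = 0.1875 in.
A_we = 0.1875 × 5.5 = 1.031 in².
F_nw = 0.6 F_EXX = 60 ksi.
φR_n = 0.75 × 60 × 1.031 = 46.41 kip.

φR_n ≈ 46.4 kip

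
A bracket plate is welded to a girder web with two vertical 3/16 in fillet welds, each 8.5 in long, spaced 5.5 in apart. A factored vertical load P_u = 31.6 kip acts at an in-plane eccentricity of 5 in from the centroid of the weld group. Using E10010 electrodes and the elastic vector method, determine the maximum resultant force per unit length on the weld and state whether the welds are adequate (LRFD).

f_max ≈ 4.74 kip/in; adequate

E100XX → F_EXX = 100 ksi.
Total weld length L_w = 17 in. Treat welds as unit-width lines.
Polar moment about centroid: J = 2[d³/12 + d(b/2)²] = 2[8.5³/12 + 8.5×2.75²] = 230.9 in³.
Direct shear f_v = P/L_w = 31.6 / 17 = 1.859 kip/in (vertical).
Torsion M = P·e = 31.6 × 5 = 158 kip·in.
Critical point at (x, y) = (2.75, 4.25) from centroid. f_tx = M·y/J = 2.908 kip/in; f_ty = M·x/J = 1.882 kip/in.
Resultant f_max = √[f_tx² + (f_v + f_ty)²] = √[2.908² + (1.859 + 1.882)²] = 4.738 kip/in.
Capacity per unit length: φr_n = 0.75 × 0.6 × 100 × (0.707 × 0.1875) = 5.965 kip/in.
4.738 ≤ 5.965 → adequate.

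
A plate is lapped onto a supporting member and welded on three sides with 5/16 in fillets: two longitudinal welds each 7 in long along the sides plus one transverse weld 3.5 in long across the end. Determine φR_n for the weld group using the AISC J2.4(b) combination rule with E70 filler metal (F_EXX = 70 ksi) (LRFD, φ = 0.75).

t_e = 0.707 × 0.3125 = 0.2209 in.
R_nwl = 0.6 × 70 × 0.2209 × 14 = 129.9 kip (longitudinal, 2 welds).
R_nwt = 0.6 × 70 × 0.2209 × 3.5 = 32.48 kip (transverse, base value).
(i) R_nwl + R_nwt = 162.4 kip; (ii) 0.85 R_nwl + 1.5 R_nwt = 159.1 kip.
R_n = max = 162.4 kip [governs: (i)]; φR_n = 121.8 kip.

φR_n ≈ 122 kip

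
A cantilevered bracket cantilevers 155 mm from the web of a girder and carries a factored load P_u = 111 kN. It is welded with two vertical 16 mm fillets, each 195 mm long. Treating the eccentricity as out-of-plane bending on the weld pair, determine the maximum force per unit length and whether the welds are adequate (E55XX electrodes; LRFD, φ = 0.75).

E55XX → F_EXX = 550 MPa.
L_w = 2 × 195 = 390 mm; section modulus (unit throat) S = 2 × L²/6 = 12680 mm².
Direct shear f_v = P/L_w = 111×10³/390 = 284.6 N/mm.
Moment M = P × e = 111×10³ × 155 = 17205000 N·mm; bending f_b = M/S = 1357 N/mm.
f_max = √(f_v² + f_b²) = √(284.6² + 1357²) = 1387 N/mm.
φr_n = 0.75 × 0.6 × 550 × (0.707 × 16) = 2800 N/mm → adequate.

f_max ≈ 1390 N/mm; adequate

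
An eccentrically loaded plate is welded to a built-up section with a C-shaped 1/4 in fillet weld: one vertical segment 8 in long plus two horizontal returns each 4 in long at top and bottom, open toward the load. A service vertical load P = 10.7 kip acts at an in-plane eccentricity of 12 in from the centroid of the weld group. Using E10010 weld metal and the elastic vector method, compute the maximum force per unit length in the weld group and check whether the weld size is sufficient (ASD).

f_max ≈ 3.69 kip/in; adequate

E100XX → F_EXX = 100 ksi.
Total weld length L_w = 16 in. Treat welds as unit-width lines.
Centroid: x̄ = 2×4×2 / 16 = 1 in from the vertical weld.
Polar moment about centroid: J = I_x + I_y = [8³/12 + 2×4×4²] + [8×1² + 2(4³/12 + 4×1²)] = 197.3 in³.
Direct shear f_v = P/L_w = 10.7 / 16 = 0.6687 kip/in (vertical).
Torsion M = P·e = 10.7 × 12 = 128.4 kip·in.
Critical point at (x, y) = (3, 4) from centroid. f_tx = M·y/J = 2.603 kip/in; f_ty = M·x/J = 1.952 kip/in.
Resultant f_max = √[f_tx² + (f_v + f_ty)²] = √[2.603² + (0.6687 + 1.952)²] = 3.694 kip/in.
Capacity per unit length: r_n/Ω = (1/2.0) × 0.6 × 100 × (0.707 × 0.25) = 5.302 kip/in.
3.694 ≤ 5.302 → adequate.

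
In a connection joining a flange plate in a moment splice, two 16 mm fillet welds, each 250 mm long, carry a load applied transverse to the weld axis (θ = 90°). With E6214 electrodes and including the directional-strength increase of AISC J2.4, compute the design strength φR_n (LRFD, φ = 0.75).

φR_n ≈ 2370 kN

E62XX → F_EXX = 620 MPa.
t_e = 0.707 × 16 = 11.31 mm; A_we = 11.31 × 500 = 5656 mm².
Directional factor: 1.0 + 0.5 sin^1.5(90°) = 1.5.
F_nw = 0.6 × 620 × 1.5 = 558 MPa.
φR_n = 0.75 × 558 × 5656 × 10⁻³ = 2367 kN.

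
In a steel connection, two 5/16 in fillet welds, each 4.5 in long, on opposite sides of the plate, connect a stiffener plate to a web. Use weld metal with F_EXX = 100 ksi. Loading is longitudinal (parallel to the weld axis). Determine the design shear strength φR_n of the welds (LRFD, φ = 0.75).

Effective throat t_e = 0.707 × 0.3125 = 0.2209 in.
Total length L = 9 in; A_we = 0.2209 × 9 = 1.988 in².
F_nw = 0.6 F_EXX = 0.6 × 100 = 60 ksi.
φR_n = 0.75 × 60 × 1.988 = 89.48 kips.

φR_n ≈ 89.5 kips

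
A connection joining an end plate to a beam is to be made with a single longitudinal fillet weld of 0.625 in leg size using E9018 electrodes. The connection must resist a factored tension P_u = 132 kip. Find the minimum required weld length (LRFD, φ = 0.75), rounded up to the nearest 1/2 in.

L = 7.5 in

E90XX → F_EXX = 90 ksi.
Throat t_e = 0.707 × 0.625 = 0.4419 in.
φr_n = 0.75 × 0.6 × 90 × 0.4419 = 17.9 kip/in.
L_req = P_u / φr_n = 132 / 17.9 = 7.376 in total.
Round up → use L = 7.5 in.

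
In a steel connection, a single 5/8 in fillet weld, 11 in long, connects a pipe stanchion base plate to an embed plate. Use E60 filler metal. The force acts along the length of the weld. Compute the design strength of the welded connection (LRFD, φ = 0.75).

E60XX → F_EXX = 60 ksi.
Effective throat t_e = 0.707 × 0.625 = 0.4419 in.
Total length L = 11 in; A_we = 0.4419 × 11 = 4.861 in².
F_nw = 0.6 F_EXX = 0.6 × 60 = 36 ksi.
φR_n = 0.75 × 36 × 4.861 = 131.2 kips.

φR_n ≈ 131 kips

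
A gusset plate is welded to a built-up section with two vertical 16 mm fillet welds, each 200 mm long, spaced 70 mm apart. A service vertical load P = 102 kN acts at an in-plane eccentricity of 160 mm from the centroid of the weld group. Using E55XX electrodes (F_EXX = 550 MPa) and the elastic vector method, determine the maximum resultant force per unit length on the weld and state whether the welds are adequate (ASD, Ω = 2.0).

Total weld length L_w = 400 mm. Treat welds as unit-width lines.
Polar moment about centroid: J = 2[d³/12 + d(b/2)²] = 2[200³/12 + 200×35²] = 1823000 mm³.
Direct shear f_v = P/L_w = 102×10³ / 400 = 255 N/mm (vertical).
Torsion M = P·e = 102×10³ × 160 = 16320000 N·mm.
Critical point at (x, y) = (35, 100) from centroid. f_tx = M·y/J = 895.1 N/mm; f_ty = M·x/J = 313.3 N/mm.
Resultant f_max = √[f_tx² + (f_v + f_ty)²] = √[895.1² + (255 + 313.3)²] = 1060 N/mm.
Capacity per unit length: r_n/Ω = (1/2.0) × 0.6 × 550 × (0.707 × 16) = 1866 N/mm.
1060 ≤ 1866 → adequate.

f_max ≈ 1060 N/mm; adequate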